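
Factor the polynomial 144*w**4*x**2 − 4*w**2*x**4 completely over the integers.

4*w**2*x**2*(6*w + x)*(6*w − x)

Factor out 4*w**2*x**2, leaving 36*w**2 − x**2, which is a difference of two squares.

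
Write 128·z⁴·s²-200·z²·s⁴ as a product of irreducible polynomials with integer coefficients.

Factor out 8·z²·s², leaving 16·z²-25·s², which is a difference of two squares.

8·s²·z²·(4·z-5·s)·(4·z+5·s)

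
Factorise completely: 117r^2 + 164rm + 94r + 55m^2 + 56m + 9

(13r + 11m + 9)(9r + 5m + 1)

Group: 13r(9r + 5m + 1) + (11m + 9)(9r + 5m + 1); both groups contain (9r + 5m + 1).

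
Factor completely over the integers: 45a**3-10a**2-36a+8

(9a-2)(5a**2-4)

Group as (45a**3-36a) + (-10a**2+8) = 9a(5a**2-4) - 2(5a**2-4).
Both groups share the factor (5a**2-4).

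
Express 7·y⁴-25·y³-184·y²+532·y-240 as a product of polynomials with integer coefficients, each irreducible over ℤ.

(7·y-4)·(y+5)·(y-2)·(y-6)

Testing divisors of the constant over divisors of the leading coefficient, y = -5 is a root, so (y+5) divides it; the quotient is 7·y³-60·y²+116·y-48.
Then y = 6 is a root, so (y-6) divides it; the quotient is 7·y²-18·y+8.
The remaining quadratic factors as (7·y-4)(y-2).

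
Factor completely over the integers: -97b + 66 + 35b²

Need a pair with product 35·66 = 2310 and sum -97: that's -42 and -55.
Split the middle term: 35b² - 42b - 55b + 66 = 7b(5b - 6) - 11(5b - 6).

(5b - 6)(7b - 11)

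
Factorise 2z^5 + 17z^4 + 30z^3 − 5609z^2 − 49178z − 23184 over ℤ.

Among the possible rational roots, z = 14 is a root, so (z − 14) divides it; the quotient is 2z^4 + 45z^3 + 660z^2 + 3631z + 1656.
Next, z = −8 is a root, so (z + 8) is a factor; dividing leaves 2z^3 + 29z^2 + 428z + 207.
Next, z = −1/2 is a root, so (2z + 1) is a factor; dividing leaves z^2 + 14z + 207.
The quadratic z^2 + 14z + 207 has discriminant −632 < 0 and is irreducible over ℤ.

(2z + 1)(z + 8)(z − 14)(z^2 + 14z + 207)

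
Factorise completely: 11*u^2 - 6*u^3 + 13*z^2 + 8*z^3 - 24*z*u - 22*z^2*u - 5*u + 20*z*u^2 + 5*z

(8*z - 6*u + 5)*(z - u)*(z - u + 1)

Group: 8*z*(z^2 - 2*z*u + z + u^2 - u) + (-6*u + 5)*(z^2 - 2*z*u + z + u^2 - u); both groups contain (z^2 - 2*z*u + z + u^2 - u), so (8*z - 6*u + 5) is a factor with cofactor z^2 - 2*z*u + z + u^2 - u.
The cofactor groups again: z^2 - 2*z*u + z + u^2 - u = z*(z - u) + (-u + 1)*(z - u); both groups contain (z - u), giving (z - u + 1)*(z - u).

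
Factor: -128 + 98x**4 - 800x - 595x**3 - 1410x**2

(2x + 1)(7x + 2)(7x + 8)(x - 8)

Trying the rational-root candidates, x = -2/7 is a root, so (7x + 2) divides it; the quotient is 14x**3 - 89x**2 - 176x - 64.
Continuing, x = 8 is a root, giving the factor (x - 8) and quotient 14x**2 + 23x + 8.
The remaining quadratic factors as (7x + 8)(2x + 1).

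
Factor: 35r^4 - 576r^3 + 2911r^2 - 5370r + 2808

By the rational root theorem, r = 13/5 is a root, giving the factor (5r - 13) and quotient 7r^3 - 97r^2 + 330r - 216.
Continuing, r = 4 is a root, so (r - 4) is a factor; dividing leaves 7r^2 - 69r + 54.
The remaining quadratic factors as (r - 9)(7r - 6).

(5r - 13)(7r - 6)(r - 4)(r - 9)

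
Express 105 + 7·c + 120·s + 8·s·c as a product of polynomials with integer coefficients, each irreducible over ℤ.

(8·s + 7)·(c + 15)

Group as (8·s·c + 120·s) + (7·c + 105) = 8·s·(c + 15) + 7·(c + 15).
Both groups share the factor (c + 15).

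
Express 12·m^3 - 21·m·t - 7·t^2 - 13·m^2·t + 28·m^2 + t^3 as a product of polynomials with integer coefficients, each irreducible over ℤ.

Group: m·(12·m^2 - m·t + 28·m - t^2 + 7·t) - t·(12·m^2 - m·t + 28·m - t^2 + 7·t); both groups contain (12·m^2 - m·t + 28·m - t^2 + 7·t), so (m - t) is a factor with cofactor 12·m^2 - m·t + 28·m - t^2 + 7·t.
The cofactor groups again: 12·m^2 - m·t + 28·m - t^2 + 7·t = 4·m·(3·m - t + 7) + t·(3·m - t + 7); both groups contain (3·m - t + 7), giving (4·m + t)·(3·m - t + 7).

(3·m - t + 7)·(4·m + t)·(m - t)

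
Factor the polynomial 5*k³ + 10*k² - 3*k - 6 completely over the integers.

Group as (5*k³ - 3*k) + (10*k² - 6) = k*(5*k² - 3) + 2*(5*k² - 3).
Both groups share the factor (5*k² - 3).

(k + 2)*(5*k² - 3)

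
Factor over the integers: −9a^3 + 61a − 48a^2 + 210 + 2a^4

Among the possible rational roots, a = −2 is a root, so (a + 2) divides it; the quotient is 2a^3 − 13a^2 − 22a + 105.
Next, a = 7 is a root, giving the factor (a − 7) and quotient 2a^2 + a − 15.
The remaining quadratic factors as (2a − 5)(a + 3).

(2a − 5)(a + 2)(a + 3)(a − 7)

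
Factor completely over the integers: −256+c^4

(c)⁴ − (4)⁴ = ((c)² − (4)²)((c)² + (4)²); the first factor splits again, the second (c^2+16) is irreducible.

(c+4)*(c−4)*(c^2+16)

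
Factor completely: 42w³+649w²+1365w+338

(6w+13)(7w+2)(w+13)

Trying the rational-root candidates, w = -13 is a root, giving the factor (w+13) and quotient 42w²+103w+26.
The remaining quadratic factors as (6w+13)(7w+2).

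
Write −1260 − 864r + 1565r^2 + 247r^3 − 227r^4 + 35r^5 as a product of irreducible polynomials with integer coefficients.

(5r − 6)(7r + 5)(r + 2)(r^2 − 8r + 21)

By the rational root theorem, r = −2 is a root, so (r + 2) is a factor; dividing leaves 35r^4 − 297r^3 + 841r^2 − 117r − 630.
Next, r = −5/7 is a root, giving the factor (7r + 5) and quotient 5r^3 − 46r^2 + 153r − 126.
Continuing, r = 6/5 is a root, so (5r − 6) divides it; the quotient is r^2 − 8r + 21.
The quadratic r^2 − 8r + 21 has discriminant −20 < 0 and is irreducible over ℤ.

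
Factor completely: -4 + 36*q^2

4*(3*q + 1)*(3*q - 1)

Every term has a factor of 4. Then 9*q^2 - 1 = (3*q)² − (1)².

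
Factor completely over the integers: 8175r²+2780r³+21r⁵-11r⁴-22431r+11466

(3r+13)(7r-6)(r-1)(r²-3r+147)

Testing divisors of the constant over divisors of the leading coefficient, r = 6/7 is a root, giving the factor (7r-6) and quotient 3r⁴+r³+398r²+1509r-1911.
Next, r = 1 is a root, giving the factor (r-1) and quotient 3r³+4r²+402r+1911.
Next, r = -13/3 is a root, giving the factor (3r+13) and quotient r²-3r+147.
The quadratic r²-3r+147 has discriminant -579 < 0 and is irreducible over ℤ.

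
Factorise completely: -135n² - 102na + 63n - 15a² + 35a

-(15n + 3a - 7)(9n + 5a)

Group: -9n(15n + 3a - 7) - 5a(15n + 3a - 7); both groups contain (15n + 3a - 7).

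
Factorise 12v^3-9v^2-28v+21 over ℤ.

(4v-3)(3v^2-7)

Group as (12v^3-28v) + (-9v^2+21) = 4v(3v^2-7) - 3(3v^2-7).
Both groups share the factor (3v^2-7).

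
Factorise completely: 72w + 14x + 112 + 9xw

(9w + 14)(x + 8)

Group as (9xw + 14x) + (72w + 112) = x(9w + 14) + 8(9w + 14).
Both groups share the factor (9w + 14).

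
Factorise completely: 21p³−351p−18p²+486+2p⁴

Among the possible rational roots, p = 3 is a root, giving the factor (p−3) and quotient 2p³+27p²+63p−162.
Continuing, p = −9 is a root, so (p+9) is a factor; dividing leaves 2p²+9p−18.
The remaining quadratic factors as (p+6)(2p−3).

(2p−3)(p+6)(p+9)(p−3)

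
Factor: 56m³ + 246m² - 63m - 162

(2m + 9)(4m + 3)(7m - 6)

Testing divisors of the constant over divisors of the leading coefficient, m = -9/2 is a root, giving the factor (2m + 9) and quotient 28m² - 3m - 18.
The remaining quadratic factors as (7m - 6)(4m + 3).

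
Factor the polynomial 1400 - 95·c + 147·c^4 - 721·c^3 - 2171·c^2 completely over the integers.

(3·c + 5)·(7·c + 8)·(7·c - 5)·(c - 7)

Among the possible rational roots, c = 7 is a root, so (c - 7) is a factor; dividing leaves 147·c^3 + 308·c^2 - 15·c - 200.
Then c = 5/7 is a root, giving the factor (7·c - 5) and quotient 21·c^2 + 59·c + 40.
The remaining quadratic factors as (3·c + 5)(7·c + 8).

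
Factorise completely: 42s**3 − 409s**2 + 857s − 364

Trying the rational-root candidates, s = 4/7 is a root, so (7s − 4) divides it; the quotient is 6s**2 − 55s + 91.
The remaining quadratic factors as (s − 7)(6s − 13).

(6s − 13)(7s − 4)(s − 7)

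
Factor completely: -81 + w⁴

(w + 3)·(w - 3)·(w² + 9)

Substitute u = w² to get a quadratic in u, then factor.
w² - 9 is a difference of squares.
w² + 9 is irreducible over ℤ (sum of squares).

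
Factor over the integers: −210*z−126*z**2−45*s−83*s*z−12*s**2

Group: −3*s*(4*s+9*z+15) − 14*z*(4*s+9*z+15); both groups contain (4*s+9*z+15).

−(3*s+14*z)*(4*s+9*z+15)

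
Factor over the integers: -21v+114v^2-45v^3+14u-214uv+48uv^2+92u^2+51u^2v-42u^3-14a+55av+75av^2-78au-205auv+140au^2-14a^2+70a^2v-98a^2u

-(2a-2u+3v)(7a-3u-3v+7)(7u-5v+1)

Group: 7u(-14a^2+20au-15av-14a-6u^2+3uv+14u+9v^2-21v) + (-5v+1)(-14a^2+20au-15av-14a-6u^2+3uv+14u+9v^2-21v); both groups contain (-14a^2+20au-15av-14a-6u^2+3uv+14u+9v^2-21v), so (7u-5v+1) is a factor with cofactor -14a^2+20au-15av-14a-6u^2+3uv+14u+9v^2-21v.
The cofactor groups again: -14a^2+20au-15av-14a-6u^2+3uv+14u+9v^2-21v = -7a(2a-2u+3v) + (3u+3v-7)(2a-2u+3v); both groups contain (2a-2u+3v), giving -(7a-3u-3v+7)(2a-2u+3v).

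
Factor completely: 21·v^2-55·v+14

Need a pair with product 21·14 = 294 and sum -55: that's -6 and -49.
Split the middle term: 21·v^2-6·v - 49·v+14 = 3·v·(7·v-2) - 7·(7·v-2).

(3·v-7)·(7·v-2)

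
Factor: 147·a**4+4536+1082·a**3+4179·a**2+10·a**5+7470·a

Trying the rational-root candidates, a = -6/5 is a root, so (5·a+6) divides it; the quotient is 2·a**4+27·a**3+184·a**2+615·a+756.
Then a = -7/2 is a root, giving the factor (2·a+7) and quotient a**3+10·a**2+57·a+108.
Next, a = -3 is a root, so (a+3) divides it; the quotient is a**2+7·a+36.
The quadratic a**2+7·a+36 has discriminant -95 < 0 and is irreducible over ℤ.

(2·a+7)·(5·a+6)·(a+3)·(a**2+7·a+36)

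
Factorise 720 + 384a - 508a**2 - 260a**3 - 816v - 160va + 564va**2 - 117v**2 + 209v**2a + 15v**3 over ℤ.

(5v - 2a - 4)(v + 10a - 12)(3v + 13a + 15)

Group: 3v(5v**2 + 48va - 64v - 20a**2 - 16a + 48) + (13a + 15)(5v**2 + 48va - 64v - 20a**2 - 16a + 48); both groups contain (5v**2 + 48va - 64v - 20a**2 - 16a + 48), so (3v + 13a + 15) is a factor with cofactor 5v**2 + 48va - 64v - 20a**2 - 16a + 48.
The cofactor groups again: 5v**2 + 48va - 64v - 20a**2 - 16a + 48 = v(5v - 2a - 4) + (10a - 12)(5v - 2a - 4); both groups contain (5v - 2a - 4), giving (v + 10a - 12)(5v - 2a - 4).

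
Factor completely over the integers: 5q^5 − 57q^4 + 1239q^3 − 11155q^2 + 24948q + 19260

Among the possible rational roots, q = −3/5 is a root, giving the factor (5q + 3) and quotient q^4 − 12q^3 + 255q^2 − 2384q + 6420.
Next, q = 5 is a root, so (q − 5) divides it; the quotient is q^3 − 7q^2 + 220q − 1284.
Next, q = 6 is a root, so (q − 6) divides it; the quotient is q^2 − q + 214.
The quadratic q^2 − q + 214 has discriminant −855 < 0 and is irreducible over ℤ.

(5q + 3)(q − 5)(q − 6)(q^2 − q + 214)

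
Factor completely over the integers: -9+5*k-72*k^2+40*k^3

(5*k-9)*(8*k^2+1)

Group as (40*k^3+5*k) + (-72*k^2-9) = 5*k*(8*k^2+1) - 9*(8*k^2+1).
Both groups share the factor (8*k^2+1).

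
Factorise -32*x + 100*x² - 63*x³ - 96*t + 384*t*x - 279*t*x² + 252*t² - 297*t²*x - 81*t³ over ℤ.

Group: 9*t*(-9*t² - 24*t*x + 24*t - 7*x² + 8*x) + (9*x - 4)*(-9*t² - 24*t*x + 24*t - 7*x² + 8*x); both groups contain (-9*t² - 24*t*x + 24*t - 7*x² + 8*x), so (9*t + 9*x - 4) is a factor with cofactor -9*t² - 24*t*x + 24*t - 7*x² + 8*x.
The cofactor groups again: -9*t² - 24*t*x + 24*t - 7*x² + 8*x = -3*t*(3*t + 7*x - 8) - x*(3*t + 7*x - 8); both groups contain (3*t + 7*x - 8), giving -(3*t + x)*(3*t + 7*x - 8).

-(3*t + 7*x - 8)*(3*t + x)*(9*t + 9*x - 4)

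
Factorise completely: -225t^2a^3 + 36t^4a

9at^2(2t - 5a)(2t + 5a)

Pull out the common factor 9t^2a; 4t^2 - 25a^2 is a difference of squares.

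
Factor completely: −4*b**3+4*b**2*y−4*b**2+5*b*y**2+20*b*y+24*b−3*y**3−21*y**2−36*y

Group: b*(−4*b**2+8*b*y+8*b−3*y**2−12*y) + (y+3)*(−4*b**2+8*b*y+8*b−3*y**2−12*y); both groups contain (−4*b**2+8*b*y+8*b−3*y**2−12*y), so (b+y+3) is a factor with cofactor −4*b**2+8*b*y+8*b−3*y**2−12*y.
The cofactor groups again: −4*b**2+8*b*y+8*b−3*y**2−12*y = −2*b*(2*b−3*y) + (y+4)*(2*b−3*y); both groups contain (2*b−3*y), giving −(2*b−y−4)*(2*b−3*y).

−(2*b−3*y)*(2*b−y−4)*(b+y+3)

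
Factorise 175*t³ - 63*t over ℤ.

Every term has a factor of 7*t. Then 25*t² - 9 = (5*t)² − (3)².

7*t*(5*t + 3)*(5*t - 3)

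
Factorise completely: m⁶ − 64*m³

Factor out m³ first: what remains is m³ − 64.
Recognize a difference of cubes with the parts m and 4.

m³*(m − 4)*(m² + 4*m + 16)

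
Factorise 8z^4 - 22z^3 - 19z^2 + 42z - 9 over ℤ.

By the rational root theorem, z = 1/4 is a root, so (4z - 1) divides it; the quotient is 2z^3 - 5z^2 - 6z + 9.
Continuing, z = 1 is a root, so (z - 1) is a factor; dividing leaves 2z^2 - 3z - 9.
The remaining quadratic factors as (z - 3)(2z + 3).

(2z + 3)(4z - 1)(z - 1)(z - 3)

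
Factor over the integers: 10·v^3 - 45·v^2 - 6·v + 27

(2·v - 9)·(5·v^2 - 3)

Group as (10·v^3 - 6·v) + (-45·v^2 + 27) = 2·v·(5·v^2 - 3) - 9·(5·v^2 - 3).
Both groups share the factor (5·v^2 - 3).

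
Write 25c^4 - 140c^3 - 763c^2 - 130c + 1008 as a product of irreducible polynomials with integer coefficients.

Among the possible rational roots, c = 1 is a root, giving the factor (c - 1) and quotient 25c^3 - 115c^2 - 878c - 1008.
Continuing, c = -8/5 is a root, so (5c + 8) divides it; the quotient is 5c^2 - 31c - 126.
The remaining quadratic factors as (5c + 14)(c - 9).

(5c + 14)(5c + 8)(c - 1)(c - 9)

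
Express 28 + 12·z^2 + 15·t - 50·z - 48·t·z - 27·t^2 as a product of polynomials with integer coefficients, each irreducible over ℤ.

-(3·t + 6·z - 4)·(9·t - 2·z + 7)

Group: -3·t·(9·t - 2·z + 7) + (-6·z + 4)·(9·t - 2·z + 7); both groups contain (9·t - 2·z + 7).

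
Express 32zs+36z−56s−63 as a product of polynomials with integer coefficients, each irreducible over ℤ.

Group as (32zs+36z) + (−56s−63) = 4z(8s+9) − 7(8s+9).
Both groups share the factor (8s+9).

(4z−7)(8s+9)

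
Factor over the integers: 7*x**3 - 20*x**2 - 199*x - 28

(7*x + 1)*(x + 4)*(x - 7)

By the rational root theorem, x = -4 is a root, so (x + 4) is a factor; dividing leaves 7*x**2 - 48*x - 7.
The remaining quadratic factors as (x - 7)(7*x + 1).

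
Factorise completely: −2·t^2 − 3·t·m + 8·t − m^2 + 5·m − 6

−(2·t + m − 2)·(t + m − 3)

Group: −2·t·(t + m − 3) + (−m + 2)·(t + m − 3); both groups contain (t + m − 3).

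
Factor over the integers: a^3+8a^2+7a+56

(a+8)(a^2+7)

Group as (a^3+7a) + (8a^2+56) = a(a^2+7) + 8(a^2+7).
Both groups share the factor (a^2+7).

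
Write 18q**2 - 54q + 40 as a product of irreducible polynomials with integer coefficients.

2(3q - 4)(3q - 5)

Pull out the common factor 2, then factor the remaining trinomial.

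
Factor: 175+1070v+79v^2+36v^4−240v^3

Testing divisors of the constant over divisors of the leading coefficient, v = 5 is a root, so (v−5) divides it; the quotient is 36v^3−60v^2−221v−35.
Continuing, v = −1/6 is a root, so (6v+1) divides it; the quotient is 6v^2−11v−35.
The remaining quadratic factors as (3v+5)(2v−7).

(2v−7)(3v+5)(6v+1)(v−5)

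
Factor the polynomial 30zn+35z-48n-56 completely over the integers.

(5z-8)(6n+7)

Group as (30zn+35z) + (-48n-56) = 5z(6n+7) - 8(6n+7).
Both groups share the factor (6n+7).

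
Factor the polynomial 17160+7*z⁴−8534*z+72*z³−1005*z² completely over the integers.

By the rational root theorem, z = −13 is a root, giving the factor (z+13) and quotient 7*z³−19*z²−758*z+1320.
Next, z = −10 is a root, giving the factor (z+10) and quotient 7*z²−89*z+132.
The remaining quadratic factors as (7*z−12)(z−11).

(7*z−12)*(z+10)*(z+13)*(z−11)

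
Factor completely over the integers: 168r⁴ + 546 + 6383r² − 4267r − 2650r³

(4r − 7)(6r − 1)(7r − 6)(r − 13)

Testing divisors of the constant over divisors of the leading coefficient, r = 6/7 is a root, so (7r − 6) is a factor; dividing leaves 24r³ − 358r² + 605r − 91.
Next, r = 13 is a root, so (r − 13) divides it; the quotient is 24r² − 46r + 7.
The remaining quadratic factors as (6r − 1)(4r − 7).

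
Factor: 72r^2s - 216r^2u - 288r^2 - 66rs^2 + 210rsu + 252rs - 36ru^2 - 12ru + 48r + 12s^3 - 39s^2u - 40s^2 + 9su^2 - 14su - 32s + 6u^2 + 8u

Group: 6r(12rs - 36ru - 48r - 3s^2 + 9su + 10s + 6u + 8) + (-4s + u)(12rs - 36ru - 48r - 3s^2 + 9su + 10s + 6u + 8); both groups contain (12rs - 36ru - 48r - 3s^2 + 9su + 10s + 6u + 8), so (6r - 4s + u) is a factor with cofactor 12rs - 36ru - 48r - 3s^2 + 9su + 10s + 6u + 8.
The cofactor groups again: 12rs - 36ru - 48r - 3s^2 + 9su + 10s + 6u + 8 = s(12r - 3s - 2) + (-3u - 4)(12r - 3s - 2); both groups contain (12r - 3s - 2), giving (s - 3u - 4)(12r - 3s - 2).

(12r - 3s - 2)(6r - 4s + u)(s - 3u - 4)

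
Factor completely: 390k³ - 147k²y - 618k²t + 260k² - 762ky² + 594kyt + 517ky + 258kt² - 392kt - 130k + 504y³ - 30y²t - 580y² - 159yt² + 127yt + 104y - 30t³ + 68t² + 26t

(13k - 14y - 5t + 13)(5k - 4y - t)(6k + 9y - 6t - 2)

Group: 13k(30k² + 21ky - 36kt - 10k - 36y² + 15yt + 8y + 6t² + 2t) + (-14y - 5t + 13)(30k² + 21ky - 36kt - 10k - 36y² + 15yt + 8y + 6t² + 2t); both groups contain (30k² + 21ky - 36kt - 10k - 36y² + 15yt + 8y + 6t² + 2t), so (13k - 14y - 5t + 13) is a factor with cofactor 30k² + 21ky - 36kt - 10k - 36y² + 15yt + 8y + 6t² + 2t.
The cofactor groups again: 30k² + 21ky - 36kt - 10k - 36y² + 15yt + 8y + 6t² + 2t = 6k(5k - 4y - t) + (9y - 6t - 2)(5k - 4y - t); both groups contain (5k - 4y - t), giving (6k + 9y - 6t - 2)(5k - 4y - t).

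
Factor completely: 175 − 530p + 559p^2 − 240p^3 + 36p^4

Among the possible rational roots, p = 5/6 is a root, so (6p − 5) divides it; the quotient is 6p^3 − 35p^2 + 64p − 35.
Continuing, p = 5/2 is a root, giving the factor (2p − 5) and quotient 3p^2 − 10p + 7.
The remaining quadratic factors as (3p − 7)(p − 1).

(2p − 5)(3p − 7)(6p − 5)(p − 1)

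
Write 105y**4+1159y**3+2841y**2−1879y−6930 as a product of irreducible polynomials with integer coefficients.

(3y+11)(5y+9)(7y−10)(y+7)

Among the possible rational roots, y = −9/5 is a root, so (5y+9) divides it; the quotient is 21y**3+194y**2+219y−770.
Then y = −11/3 is a root, so (3y+11) divides it; the quotient is 7y**2+39y−70.
The remaining quadratic factors as (y+7)(7y−10).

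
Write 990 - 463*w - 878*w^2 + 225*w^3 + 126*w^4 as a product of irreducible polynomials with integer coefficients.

(3*w + 10)*(6*w - 11)*(7*w + 9)*(w - 1)

By the rational root theorem, w = -10/3 is a root, giving the factor (3*w + 10) and quotient 42*w^3 - 65*w^2 - 76*w + 99.
Then w = -9/7 is a root, so (7*w + 9) divides it; the quotient is 6*w^2 - 17*w + 11.
The remaining quadratic factors as (6*w - 11)(w - 1).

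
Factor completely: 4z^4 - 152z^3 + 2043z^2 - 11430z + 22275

(2z - 15)(2z - 9)(z - 11)(z - 15)

Testing divisors of the constant over divisors of the leading coefficient, z = 9/2 is a root, so (2z - 9) is a factor; dividing leaves 2z^3 - 67z^2 + 720z - 2475.
Continuing, z = 15 is a root, so (z - 15) divides it; the quotient is 2z^2 - 37z + 165.
The remaining quadratic factors as (2z - 15)(z - 11).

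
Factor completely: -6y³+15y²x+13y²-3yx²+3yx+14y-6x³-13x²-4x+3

-(y-2x-3)(3y-3x+1)(2y+x+1)

Group: 3y(-2y²+3yx+5y+2x²+5x+3) + (-3x+1)(-2y²+3yx+5y+2x²+5x+3); both groups contain (-2y²+3yx+5y+2x²+5x+3), so (3y-3x+1) is a factor with cofactor -2y²+3yx+5y+2x²+5x+3.
The cofactor groups again: -2y²+3yx+5y+2x²+5x+3 = -y(2y+x+1) + (2x+3)(2y+x+1); both groups contain (2y+x+1), giving -(y-2x-3)(2y+x+1).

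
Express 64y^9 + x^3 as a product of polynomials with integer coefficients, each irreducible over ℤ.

Recognize a sum of cubes with the parts 4y^3 and x.

(x + 4y^3)(x^2 - 4xy^3 + 16y^6)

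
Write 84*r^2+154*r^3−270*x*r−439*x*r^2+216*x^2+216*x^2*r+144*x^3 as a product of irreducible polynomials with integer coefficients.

(3*x−2*r)*(12*x−7*r)*(4*x+11*r+6)

Group: 12*x*(12*x^2+25*x*r+18*x−22*r^2−12*r) − 7*r*(12*x^2+25*x*r+18*x−22*r^2−12*r); both groups contain (12*x^2+25*x*r+18*x−22*r^2−12*r), so (12*x−7*r) is a factor with cofactor 12*x^2+25*x*r+18*x−22*r^2−12*r.
The cofactor groups again: 12*x^2+25*x*r+18*x−22*r^2−12*r = 3*x*(4*x+11*r+6) − 2*r*(4*x+11*r+6); both groups contain (4*x+11*r+6), giving (3*x−2*r)*(4*x+11*r+6).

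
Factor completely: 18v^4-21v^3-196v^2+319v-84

(2v+7)(3v-1)(3v-4)(v-3)

By the rational root theorem, v = 1/3 is a root, so (3v-1) is a factor; dividing leaves 6v^3-5v^2-67v+84.
Then v = -7/2 is a root, so (2v+7) divides it; the quotient is 3v^2-13v+12.
The remaining quadratic factors as (v-3)(3v-4).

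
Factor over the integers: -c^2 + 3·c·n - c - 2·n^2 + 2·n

Group: -c·(c - n + 1) + 2·n·(c - n + 1); both groups contain (c - n + 1).

-(c - 2·n)·(c - n + 1)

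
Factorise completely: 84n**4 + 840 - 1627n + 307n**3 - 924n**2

By the rational root theorem, n = -7/4 is a root, so (4n + 7) is a factor; dividing leaves 21n**3 + 40n**2 - 301n + 120.
Continuing, n = 3/7 is a root, so (7n - 3) is a factor; dividing leaves 3n**2 + 7n - 40.
The remaining quadratic factors as (n + 5)(3n - 8).

(3n - 8)(4n + 7)(7n - 3)(n + 5)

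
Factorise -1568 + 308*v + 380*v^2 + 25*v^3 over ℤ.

(5*v + 14)*(5*v - 8)*(v + 14)

Among the possible rational roots, v = 8/5 is a root, giving the factor (5*v - 8) and quotient 5*v^2 + 84*v + 196.
The remaining quadratic factors as (5*v + 14)(v + 14).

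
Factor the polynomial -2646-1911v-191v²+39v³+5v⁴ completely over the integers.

By the rational root theorem, v = -6 is a root, so (v+6) is a factor; dividing leaves 5v³+9v²-245v-441.
Next, v = -9/5 is a root, so (5v+9) divides it; the quotient is v²-49.
The remaining quadratic factors as (v-7)(v+7).

(5v+9)(v+6)(v+7)(v-7)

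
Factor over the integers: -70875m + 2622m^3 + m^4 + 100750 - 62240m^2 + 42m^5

(6m - 5)(7m + 13)(m - 10)(m^2 + 9m + 155)

Testing divisors of the constant over divisors of the leading coefficient, m = 10 is a root, so (m - 10) divides it; the quotient is 42m^4 + 421m^3 + 6832m^2 + 6080m - 10075.
Next, m = 5/6 is a root, giving the factor (6m - 5) and quotient 7m^3 + 76m^2 + 1202m + 2015.
Continuing, m = -13/7 is a root, giving the factor (7m + 13) and quotient m^2 + 9m + 155.
The quadratic m^2 + 9m + 155 has discriminant -539 < 0 and is irreducible over ℤ.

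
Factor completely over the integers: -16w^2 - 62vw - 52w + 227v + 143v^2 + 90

Group: 13v(11v + 2w + 9) + (-8w + 10)(11v + 2w + 9); both groups contain (11v + 2w + 9).

(11v + 2w + 9)(13v - 8w + 10)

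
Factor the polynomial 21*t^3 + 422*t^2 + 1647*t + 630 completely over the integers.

(3*t + 14)*(7*t + 3)*(t + 15)

Trying the rational-root candidates, t = -3/7 is a root, giving the factor (7*t + 3) and quotient 3*t^2 + 59*t + 210.
The remaining quadratic factors as (t + 15)(3*t + 14).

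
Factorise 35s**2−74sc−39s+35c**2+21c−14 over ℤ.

(7s−5c+2)(5s−7c−7)

Group: 5s(7s−5c+2) + (−7c−7)(7s−5c+2); both groups contain (7s−5c+2).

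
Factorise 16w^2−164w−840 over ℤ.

Pull out the common factor 4, then factor the remaining trinomial.

4(4w+15)(w−14)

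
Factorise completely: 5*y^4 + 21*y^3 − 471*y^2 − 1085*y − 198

Testing divisors of the constant over divisors of the leading coefficient, y = −1/5 is a root, so (5*y + 1) divides it; the quotient is y^3 + 4*y^2 − 95*y − 198.
Next, y = −2 is a root, so (y + 2) is a factor; dividing leaves y^2 + 2*y − 99.
The remaining quadratic factors as (y + 11)(y − 9).

(5*y + 1)*(y + 11)*(y + 2)*(y − 9)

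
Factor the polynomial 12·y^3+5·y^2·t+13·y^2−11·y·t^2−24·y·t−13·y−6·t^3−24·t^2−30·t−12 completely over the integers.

Group: 4·y·(3·y^2−y·t+y−2·t^2−6·t−4) + (3·t+3)·(3·y^2−y·t+y−2·t^2−6·t−4); both groups contain (3·y^2−y·t+y−2·t^2−6·t−4), so (4·y+3·t+3) is a factor with cofactor 3·y^2−y·t+y−2·t^2−6·t−4.
The cofactor groups again: 3·y^2−y·t+y−2·t^2−6·t−4 = 3·y·(y−t−1) + (2·t+4)·(y−t−1); both groups contain (y−t−1), giving (3·y+2·t+4)·(y−t−1).

(y−t−1)·(3·y+2·t+4)·(4·y+3·t+3)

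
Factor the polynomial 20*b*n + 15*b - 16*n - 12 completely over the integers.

(4*n + 3)*(5*b - 4)

Group as (20*b*n + 15*b) + (-16*n - 12) = 5*b*(4*n + 3) - 4*(4*n + 3).
Both groups share the factor (4*n + 3).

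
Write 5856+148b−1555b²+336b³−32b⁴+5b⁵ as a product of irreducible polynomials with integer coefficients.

(5b+8)(b−3)(b−4)(b²−b+61)

Among the possible rational roots, b = 3 is a root, so (b−3) is a factor; dividing leaves 5b⁴−17b³+285b²−700b−1952.
Then b = −8/5 is a root, giving the factor (5b+8) and quotient b³−5b²+65b−244.
Continuing, b = 4 is a root, so (b−4) divides it; the quotient is b²−b+61.
The quadratic b²−b+61 has discriminant −243 < 0 and is irreducible over ℤ.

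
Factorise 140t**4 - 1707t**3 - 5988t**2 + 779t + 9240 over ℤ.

Among the possible rational roots, t = 15 is a root, so (t - 15) is a factor; dividing leaves 140t**3 + 393t**2 - 93t - 616.
Continuing, t = -7/4 is a root, so (4t + 7) is a factor; dividing leaves 35t**2 + 37t - 88.
The remaining quadratic factors as (7t - 8)(5t + 11).

(4t + 7)(5t + 11)(7t - 8)(t - 15)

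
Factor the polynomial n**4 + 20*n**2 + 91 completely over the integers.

(n**2 + 13)*(n**2 + 7)

Substitute u = n**2 to get a quadratic in u, then factor.
n**2 + 13 is irreducible over ℤ (always positive, so no real roots).
n**2 + 7 is irreducible over ℤ (always positive, so no real roots).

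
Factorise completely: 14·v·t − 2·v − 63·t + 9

Group as (14·v·t − 2·v) + (−63·t + 9) = 2·v·(7·t − 1) − 9·(7·t − 1).
Both groups share the factor (7·t − 1).

(2·v − 9)·(7·t − 1)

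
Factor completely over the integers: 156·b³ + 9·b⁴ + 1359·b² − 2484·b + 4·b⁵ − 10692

Testing divisors of the constant over divisors of the leading coefficient, b = −9/4 is a root, giving the factor (4·b + 9) and quotient b⁴ + 39·b² + 252·b − 1188.
Then b = 3 is a root, giving the factor (b − 3) and quotient b³ + 3·b² + 48·b + 396.
Next, b = −6 is a root, so (b + 6) is a factor; dividing leaves b² − 3·b + 66.
The quadratic b² − 3·b + 66 has discriminant −255 < 0 and is irreducible over ℤ.

(4·b + 9)·(b + 6)·(b − 3)·(b² − 3·b + 66)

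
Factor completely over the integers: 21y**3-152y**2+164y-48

(3y-2)(7y-4)(y-6)

Among the possible rational roots, y = 2/3 is a root, so (3y-2) divides it; the quotient is 7y**2-46y+24.
The remaining quadratic factors as (y-6)(7y-4).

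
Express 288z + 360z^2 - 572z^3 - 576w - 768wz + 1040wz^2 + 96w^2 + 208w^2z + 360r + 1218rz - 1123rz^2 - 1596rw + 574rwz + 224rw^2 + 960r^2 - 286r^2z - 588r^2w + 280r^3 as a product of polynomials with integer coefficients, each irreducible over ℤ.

(14r + 13z + 6)(4r - 2w - 11z + 12)(5r - 8w + 4z)

Group: 4r(70r^2 - 112rw + 121rz + 30r - 104wz - 48w + 52z^2 + 24z) + (-2w - 11z + 12)(70r^2 - 112rw + 121rz + 30r - 104wz - 48w + 52z^2 + 24z); both groups contain (70r^2 - 112rw + 121rz + 30r - 104wz - 48w + 52z^2 + 24z), so (4r - 2w - 11z + 12) is a factor with cofactor 70r^2 - 112rw + 121rz + 30r - 104wz - 48w + 52z^2 + 24z.
The cofactor groups again: 70r^2 - 112rw + 121rz + 30r - 104wz - 48w + 52z^2 + 24z = 14r(5r - 8w + 4z) + (13z + 6)(5r - 8w + 4z); both groups contain (5r - 8w + 4z), giving (14r + 13z + 6)(5r - 8w + 4z).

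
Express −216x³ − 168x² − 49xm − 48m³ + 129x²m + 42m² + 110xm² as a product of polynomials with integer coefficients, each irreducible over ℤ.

Group: 8x(−27x² + 6xm − 21x + 16m² − 14m) − 3m(−27x² + 6xm − 21x + 16m² − 14m); both groups contain (−27x² + 6xm − 21x + 16m² − 14m), so (8x − 3m) is a factor with cofactor −27x² + 6xm − 21x + 16m² − 14m.
The cofactor groups again: −27x² + 6xm − 21x + 16m² − 14m = −9x(3x + 2m) + (8m − 7)(3x + 2m); both groups contain (3x + 2m), giving −(9x − 8m + 7)(3x + 2m).

−(8x − 3m)(9x − 8m + 7)(3x + 2m)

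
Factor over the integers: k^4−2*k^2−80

Substitute u = k^2 to get a quadratic in u, then factor.
k^2−10 is irreducible over ℤ (10 is not a perfect square).
k^2+8 is irreducible over ℤ (always positive, so no real roots).

(k^2+8)*(k^2−10)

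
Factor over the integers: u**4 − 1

(u)⁴ − (1)⁴ = ((u)² − (1)²)((u)² + (1)²); the first factor splits again, the second (u**2 + 1) is irreducible.

(u + 1)(u − 1)(u**2 + 1)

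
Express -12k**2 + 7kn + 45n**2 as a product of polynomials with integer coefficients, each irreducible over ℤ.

Group: -4k(3k + 5n) + 9n(3k + 5n); both groups contain (3k + 5n).

-(3k + 5n)(4k - 9n)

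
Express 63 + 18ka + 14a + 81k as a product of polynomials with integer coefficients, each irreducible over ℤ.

(2a + 9)(9k + 7)

Group as (18ka + 81k) + (14a + 63) = 9k(2a + 9) + 7(2a + 9).
Both groups share the factor (2a + 9).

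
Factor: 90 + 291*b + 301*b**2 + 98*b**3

Among the possible rational roots, b = -5/7 is a root, so (7*b + 5) divides it; the quotient is 14*b**2 + 33*b + 18.
The remaining quadratic factors as (2*b + 3)(7*b + 6).

(2*b + 3)*(7*b + 5)*(7*b + 6)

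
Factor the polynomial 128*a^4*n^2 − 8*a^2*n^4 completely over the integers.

Pull out the common factor 8*a^2*n^2; 16*a^2 − n^2 is a difference of squares.

8*a^2*n^2*(4*a + n)*(4*a − n)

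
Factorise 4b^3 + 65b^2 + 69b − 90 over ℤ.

Among the possible rational roots, b = −2 is a root, giving the factor (b + 2) and quotient 4b^2 + 57b − 45.
The remaining quadratic factors as (b + 15)(4b − 3).

(4b − 3)(b + 15)(b + 2)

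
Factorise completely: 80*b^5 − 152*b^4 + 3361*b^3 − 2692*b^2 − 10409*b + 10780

Testing divisors of the constant over divisors of the leading coefficient, b = 5/4 is a root, giving the factor (4*b − 5) and quotient 20*b^4 − 13*b^3 + 824*b^2 + 357*b − 2156.
Then b = −7/4 is a root, so (4*b + 7) divides it; the quotient is 5*b^3 − 12*b^2 + 227*b − 308.
Continuing, b = 7/5 is a root, so (5*b − 7) divides it; the quotient is b^2 − b + 44.
The quadratic b^2 − b + 44 has discriminant −175 < 0 and is irreducible over ℤ.

(4*b + 7)*(4*b − 5)*(5*b − 7)*(b^2 − b + 44)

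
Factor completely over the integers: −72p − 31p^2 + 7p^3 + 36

Trying the rational-root candidates, p = 6 is a root, giving the factor (p − 6) and quotient 7p^2 + 11p − 6.
The remaining quadratic factors as (7p − 3)(p + 2).

(7p − 3)(p + 2)(p − 6)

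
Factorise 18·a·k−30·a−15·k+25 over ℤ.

Group as (18·a·k−30·a) + (−15·k+25) = 6·a·(3·k−5) − 5·(3·k−5).
Both groups share the factor (3·k−5).

(3·k−5)·(6·a−5)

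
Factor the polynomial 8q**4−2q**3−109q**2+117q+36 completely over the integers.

(2q−3)(4q+1)(q+4)(q−3)

Trying the rational-root candidates, q = 3/2 is a root, giving the factor (2q−3) and quotient 4q**3+5q**2−47q−12.
Continuing, q = −1/4 is a root, so (4q+1) is a factor; dividing leaves q**2+q−12.
The remaining quadratic factors as (q+4)(q−3).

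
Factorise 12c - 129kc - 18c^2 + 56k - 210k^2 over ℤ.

-(14k + 3c)(15k + 6c - 4)

Group: -15k(14k + 3c) + (-6c + 4)(14k + 3c); both groups contain (14k + 3c).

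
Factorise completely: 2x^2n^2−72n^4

Every term has a factor of 2n^2. Then x^2−36n^2 = (x)² − (6n)².

2n^2(x−6n)(x+6n)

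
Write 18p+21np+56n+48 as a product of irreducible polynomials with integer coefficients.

Group as (21np+56n) + (18p+48) = 7n(3p+8) + 6(3p+8).
Both groups share the factor (3p+8).

(3p+8)(7n+6)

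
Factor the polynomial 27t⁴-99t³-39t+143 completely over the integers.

(3t-11)(9t³-13)

Group as (27t⁴-39t) + (-99t³+143) = 3t(9t³-13) - 11(9t³-13).
Both groups share the factor (9t³-13).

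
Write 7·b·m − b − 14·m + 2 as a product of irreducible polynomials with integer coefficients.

(7·m − 1)·(b − 2)

Group as (7·b·m − b) + (−14·m + 2) = b·(7·m − 1) − 2·(7·m − 1).
Both groups share the factor (7·m − 1).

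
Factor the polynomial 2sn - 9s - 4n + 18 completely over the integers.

(2n - 9)(s - 2)

Group as (2sn - 9s) + (-4n + 18) = s(2n - 9) - 2(2n - 9).
Both groups share the factor (2n - 9).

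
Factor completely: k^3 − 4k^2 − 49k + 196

(k + 7)(k − 4)(k − 7)

By the rational root theorem, k = 4 is a root, so (k − 4) divides it; the quotient is k^2 − 49.
The remaining quadratic factors as (k + 7)(k − 7).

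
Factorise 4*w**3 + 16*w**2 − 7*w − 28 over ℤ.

(w + 4)*(4*w**2 − 7)

Group as (4*w**3 − 7*w) + (16*w**2 − 28) = w*(4*w**2 − 7) + 4*(4*w**2 − 7).
Both groups share the factor (4*w**2 − 7).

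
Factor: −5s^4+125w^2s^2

Pull out the common factor 5s^2; 25w^2−s^2 is a difference of squares.

5s^2(5w−s)(5w+s)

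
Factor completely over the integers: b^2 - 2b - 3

Two integers with product -3 and sum -2 are -3 and 1.

(b + 1)(b - 3)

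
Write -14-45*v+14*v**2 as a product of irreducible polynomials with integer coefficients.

Need a pair with product 14·(-14) = -196 and sum -45: that's 4 and -49.
Split the middle term: 14*v**2+4*v - 49*v-14 = 2*v*(7*v+2) - 7*(7*v+2).

(2*v-7)*(7*v+2)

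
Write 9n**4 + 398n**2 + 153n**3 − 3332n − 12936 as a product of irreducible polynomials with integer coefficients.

Among the possible rational roots, n = −6 is a root, so (n + 6) is a factor; dividing leaves 9n**3 + 99n**2 − 196n − 2156.
Then n = 14/3 is a root, giving the factor (3n − 14) and quotient 3n**2 + 47n + 154.
The remaining quadratic factors as (n + 11)(3n + 14).

(3n + 14)(3n − 14)(n + 11)(n + 6)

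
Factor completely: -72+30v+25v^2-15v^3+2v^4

Among the possible rational roots, v = 3 is a root, so (v-3) divides it; the quotient is 2v^3-9v^2-2v+24.
Then v = -3/2 is a root, giving the factor (2v+3) and quotient v^2-6v+8.
The remaining quadratic factors as (v-4)(v-2).

(2v+3)(v-2)(v-3)(v-4)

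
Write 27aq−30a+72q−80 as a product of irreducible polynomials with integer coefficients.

Group as (27aq−30a) + (72q−80) = 3a(9q−10) + 8(9q−10).
Both groups share the factor (9q−10).

(3a+8)(9q−10)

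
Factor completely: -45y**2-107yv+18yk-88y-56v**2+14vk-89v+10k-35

Group: -5y(9y+7v+5) + (-8v+2k-7)(9y+7v+5); both groups contain (9y+7v+5).

-(5y+8v-2k+7)(9y+7v+5)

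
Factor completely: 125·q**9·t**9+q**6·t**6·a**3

q**6·t**6·(5·q·t+a)·(25·q**2·t**2−5·q·t·a+a**2)

Pull out the common factor q**6·t**6, leaving 125·q**3·t**3+a**3.
Recognize a sum of cubes with the parts 5·q·t and a.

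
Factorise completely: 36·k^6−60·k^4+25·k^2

k^2·(6·k^2−5)^2

Every term has a factor of k^2; factoring it out leaves 36·k^4−60·k^2+25.
Recognize a perfect-square trinomial with the parts 6·k^2 and 5.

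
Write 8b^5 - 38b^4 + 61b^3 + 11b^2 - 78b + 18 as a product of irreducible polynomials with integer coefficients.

Trying the rational-root candidates, b = -1 is a root, so (b + 1) is a factor; dividing leaves 8b^4 - 46b^3 + 107b^2 - 96b + 18.
Continuing, b = 1/4 is a root, so (4b - 1) is a factor; dividing leaves 2b^3 - 11b^2 + 24b - 18.
Next, b = 3/2 is a root, giving the factor (2b - 3) and quotient b^2 - 4b + 6.
The quadratic b^2 - 4b + 6 has discriminant -8 < 0 and is irreducible over ℤ.

(2b - 3)(4b - 1)(b + 1)(b^2 - 4b + 6)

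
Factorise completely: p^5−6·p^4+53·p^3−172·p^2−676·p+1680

(p+3)·(p−2)·(p−5)·(p^2−2·p+56)

Among the possible rational roots, p = 2 is a root, so (p−2) divides it; the quotient is p^4−4·p^3+45·p^2−82·p−840.
Next, p = 5 is a root, so (p−5) divides it; the quotient is p^3+p^2+50·p+168.
Then p = −3 is a root, so (p+3) is a factor; dividing leaves p^2−2·p+56.
The quadratic p^2−2·p+56 has discriminant −220 < 0 and is irreducible over ℤ.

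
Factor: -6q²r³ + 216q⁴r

Pull out the common factor 6q²r; 36q² - r² is a difference of squares.

6q²r(6q + r)(6q - r)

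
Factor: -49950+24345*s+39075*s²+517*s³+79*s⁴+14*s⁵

Among the possible rational roots, s = 6/7 is a root, so (7*s-6) divides it; the quotient is 2*s⁴+13*s³+85*s²+5655*s+8325.
Next, s = -15 is a root, so (s+15) divides it; the quotient is 2*s³-17*s²+340*s+555.
Continuing, s = -3/2 is a root, so (2*s+3) is a factor; dividing leaves s²-10*s+185.
The quadratic s²-10*s+185 has discriminant -640 < 0 and is irreducible over ℤ.

(2*s+3)*(7*s-6)*(s+15)*(s²-10*s+185)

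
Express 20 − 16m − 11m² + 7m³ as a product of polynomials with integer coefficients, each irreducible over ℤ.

Trying the rational-root candidates, m = 1 is a root, so (m − 1) is a factor; dividing leaves 7m² − 4m − 20.
The remaining quadratic factors as (m − 2)(7m + 10).

(7m + 10)(m − 1)(m − 2)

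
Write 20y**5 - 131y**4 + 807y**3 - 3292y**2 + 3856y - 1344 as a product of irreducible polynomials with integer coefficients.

(4y - 3)(5y - 4)(y - 4)(y**2 - y + 28)

By the rational root theorem, y = 4/5 is a root, giving the factor (5y - 4) and quotient 4y**4 - 23y**3 + 143y**2 - 544y + 336.
Then y = 3/4 is a root, so (4y - 3) is a factor; dividing leaves y**3 - 5y**2 + 32y - 112.
Continuing, y = 4 is a root, so (y - 4) divides it; the quotient is y**2 - y + 28.
The quadratic y**2 - y + 28 has discriminant -111 < 0 and is irreducible over ℤ.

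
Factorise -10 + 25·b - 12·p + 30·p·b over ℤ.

Group as (30·p·b - 12·p) + (25·b - 10) = 6·p·(5·b - 2) + 5·(5·b - 2).
Both groups share the factor (5·b - 2).

(5·b - 2)·(6·p + 5)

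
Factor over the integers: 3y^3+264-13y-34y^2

(3y+8)(y-11)(y-3)

Among the possible rational roots, y = 11 is a root, so (y-11) is a factor; dividing leaves 3y^2-y-24.
The remaining quadratic factors as (y-3)(3y+8).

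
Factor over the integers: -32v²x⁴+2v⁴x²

Every term has a factor of 2v²x². Then v²-16x² = (v)² − (4x)².

2v²x²(v+4x)(v-4x)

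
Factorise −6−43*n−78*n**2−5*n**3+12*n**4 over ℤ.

(3*n+1)*(4*n+1)*(n+2)*(n−3)

By the rational root theorem, n = 3 is a root, so (n−3) divides it; the quotient is 12*n**3+31*n**2+15*n+2.
Continuing, n = −2 is a root, giving the factor (n+2) and quotient 12*n**2+7*n+1.
The remaining quadratic factors as (3*n+1)(4*n+1).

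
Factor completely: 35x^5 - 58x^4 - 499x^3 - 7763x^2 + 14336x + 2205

By the rational root theorem, x = 7 is a root, so (x - 7) divides it; the quotient is 35x^4 + 187x^3 + 810x^2 - 2093x - 315.
Next, x = 9/5 is a root, so (5x - 9) divides it; the quotient is 7x^3 + 50x^2 + 252x + 35.
Next, x = -1/7 is a root, so (7x + 1) divides it; the quotient is x^2 + 7x + 35.
The quadratic x^2 + 7x + 35 has discriminant -91 < 0 and is irreducible over ℤ.

(5x - 9)(7x + 1)(x - 7)(x^2 + 7x + 35)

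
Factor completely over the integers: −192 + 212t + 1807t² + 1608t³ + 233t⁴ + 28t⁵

Testing divisors of the constant over divisors of the leading coefficient, t = 1/4 is a root, so (4t − 1) is a factor; dividing leaves 7t⁴ + 60t³ + 417t² + 556t + 192.
Then t = −1 is a root, giving the factor (t + 1) and quotient 7t³ + 53t² + 364t + 192.
Continuing, t = −4/7 is a root, giving the factor (7t + 4) and quotient t² + 7t + 48.
The quadratic t² + 7t + 48 has discriminant −143 < 0 and is irreducible over ℤ.

(4t − 1)(7t + 4)(t + 1)(t² + 7t + 48)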